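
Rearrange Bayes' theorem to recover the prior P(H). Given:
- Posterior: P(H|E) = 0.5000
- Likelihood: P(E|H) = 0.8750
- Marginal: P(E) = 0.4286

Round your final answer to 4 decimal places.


From Bayes' theorem: P(H|E) = P(E|H) × P(H) / P(E)

Rearranging for P(H):
P(H) = P(H|E) × P(E) / P(E|H)
     = 0.5000 × 0.4286 / 0.8750
     = 0.21430000 / 0.8750
     = 0.2449


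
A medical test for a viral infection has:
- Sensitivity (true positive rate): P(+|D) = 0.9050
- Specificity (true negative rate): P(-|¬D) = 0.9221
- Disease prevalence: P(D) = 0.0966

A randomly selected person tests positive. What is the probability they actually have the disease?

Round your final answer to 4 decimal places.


Let D = has disease, + = positive test

Given:
- P(D) = 0.0966 (prevalence)
- P(+|D) = 0.9050 (sensitivity)
- P(-|¬D) = 0.9221 (specificity)
- P(+|¬D) = 0.0779 (false positive rate = 1 - specificity)

Step 1: Find P(+)
P(+) = P(+|D)P(D) + P(+|¬D)P(¬D)
     = 0.9050 × 0.0966 + 0.0779 × 0.9034
     = 0.08742300 + 0.07037486
     = 0.15779786

Step 2: Apply Bayes' theorem for P(D|+)
P(D|+) = P(+|D)P(D) / P(+)
       = 0.08742300 / 0.15779786
       = 0.5540


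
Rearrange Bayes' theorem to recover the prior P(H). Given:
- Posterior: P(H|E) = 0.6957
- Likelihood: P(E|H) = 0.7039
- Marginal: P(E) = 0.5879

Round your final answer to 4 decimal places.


From Bayes' theorem: P(H|E) = P(E|H) × P(H) / P(E)

Rearranging for P(H):
P(H) = P(H|E) × P(E) / P(E|H)
     = 0.6957 × 0.5879 / 0.7039
     = 0.40900203 / 0.7039
     = 0.5811


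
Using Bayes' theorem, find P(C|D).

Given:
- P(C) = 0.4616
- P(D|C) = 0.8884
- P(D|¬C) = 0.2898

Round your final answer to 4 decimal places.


Bayes' theorem: P(C|D) = P(D|C) × P(C) / P(D)

Step 1: Calculate P(D) using law of total probability
P(D) = P(D|C)P(C) + P(D|¬C)P(¬C)
     = 0.8884 × 0.4616 + 0.2898 × 0.5384
     = 0.41008544 + 0.15602832
     = 0.56611376

Step 2: Apply Bayes' theorem
P(C|D) = P(D|C) × P(C) / P(D)
       = 0.41008544 / 0.56611376
       = 0.7244


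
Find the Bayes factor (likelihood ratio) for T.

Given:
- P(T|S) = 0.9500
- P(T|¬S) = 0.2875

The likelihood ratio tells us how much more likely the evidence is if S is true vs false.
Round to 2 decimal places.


Likelihood Ratio (LR) = P(T|S) / P(T|¬S)

LR = 0.9500 / 0.2875
   = 3.30

The evidence is 3.30 times more likely if S is true than if S is false.
Because LR exceeds 1, T is evidence for S.


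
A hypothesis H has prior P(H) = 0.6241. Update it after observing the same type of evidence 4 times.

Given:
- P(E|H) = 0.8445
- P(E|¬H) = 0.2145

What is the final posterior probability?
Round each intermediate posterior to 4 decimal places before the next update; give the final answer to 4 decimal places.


Sequential Bayesian updating:

Initial prior: P(H) = 0.6241

Update 1:
  P(E) = 0.8445 × 0.6241 + 0.2145 × 0.3759 = 0.52705245 + 0.08063055 = 0.60768300
  P(H|E) = 0.52705245 / 0.60768300 = 0.8673

Update 2:
  P(E) = 0.8445 × 0.8673 + 0.2145 × 0.1327 = 0.73243485 + 0.02846415 = 0.76089900
  P(H|E) = 0.73243485 / 0.76089900 = 0.9626

Update 3:
  P(E) = 0.8445 × 0.9626 + 0.2145 × 0.0374 = 0.81291570 + 0.00802230 = 0.82093800
  P(H|E) = 0.81291570 / 0.82093800 = 0.9902

Update 4:
  P(E) = 0.8445 × 0.9902 + 0.2145 × 0.0098 = 0.83622390 + 0.00210210 = 0.83832600
  P(H|E) = 0.83622390 / 0.83832600 = 0.9975

Final posterior: 0.9975


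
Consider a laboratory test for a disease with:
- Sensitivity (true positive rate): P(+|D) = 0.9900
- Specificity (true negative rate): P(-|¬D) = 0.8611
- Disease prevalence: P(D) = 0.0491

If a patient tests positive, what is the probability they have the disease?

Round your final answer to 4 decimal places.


Let D = has disease, + = positive test

Given:
- P(D) = 0.0491 (prevalence)
- P(+|D) = 0.9900 (sensitivity)
- P(-|¬D) = 0.8611 (specificity)
- P(+|¬D) = 0.1389 (false positive rate = 1 - specificity)

Step 1: Find P(+)
P(+) = P(+|D)P(D) + P(+|¬D)P(¬D)
     = 0.9900 × 0.0491 + 0.1389 × 0.9509
     = 0.04860900 + 0.13208001
     = 0.18068901

Step 2: Apply Bayes' theorem for P(D|+)
P(D|+) = P(+|D)P(D) / P(+)
       = 0.04860900 / 0.18068901
       = 0.2690


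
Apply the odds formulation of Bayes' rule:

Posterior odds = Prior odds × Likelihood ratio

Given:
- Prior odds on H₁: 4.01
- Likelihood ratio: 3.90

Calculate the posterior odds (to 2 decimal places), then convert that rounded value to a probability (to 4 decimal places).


Step 1: Calculate posterior odds
Posterior odds = Prior odds × LR
               = 4.01 × 3.90
               = 15.64

Step 2: Convert to probability
P(H₁|E) = Posterior odds / (1 + Posterior odds)
       = 15.64 / (1 + 15.64)
       = 15.64 / 16.64
       = 0.9399

The evidence increased P(H₁) from 0.8004 to 0.9399.


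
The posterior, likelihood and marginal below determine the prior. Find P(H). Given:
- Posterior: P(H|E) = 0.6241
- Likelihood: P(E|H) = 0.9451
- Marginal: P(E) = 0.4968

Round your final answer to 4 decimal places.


From Bayes' theorem: P(H|E) = P(E|H) × P(H) / P(E)

Rearranging for P(H):
P(H) = P(H|E) × P(E) / P(E|H)
     = 0.6241 × 0.4968 / 0.9451
     = 0.31005288 / 0.9451
     = 0.3281


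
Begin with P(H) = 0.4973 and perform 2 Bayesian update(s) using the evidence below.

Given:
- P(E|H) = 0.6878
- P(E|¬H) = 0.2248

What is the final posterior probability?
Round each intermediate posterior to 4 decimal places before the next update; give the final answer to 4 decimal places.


Sequential Bayesian updating:

Initial prior: P(H) = 0.4973

Update 1:
  P(E) = 0.6878 × 0.4973 + 0.2248 × 0.5027 = 0.34204294 + 0.11300696 = 0.45504990
  P(H|E) = 0.34204294 / 0.45504990 = 0.7517

Update 2:
  P(E) = 0.6878 × 0.7517 + 0.2248 × 0.2483 = 0.51701926 + 0.05581784 = 0.57283710
  P(H|E) = 0.51701926 / 0.57283710 = 0.9026

Final posterior: 0.9026


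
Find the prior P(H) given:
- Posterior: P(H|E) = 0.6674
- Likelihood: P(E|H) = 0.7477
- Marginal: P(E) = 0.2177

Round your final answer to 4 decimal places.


From Bayes' theorem: P(H|E) = P(E|H) × P(H) / P(E)

Rearranging for P(H):
P(H) = P(H|E) × P(E) / P(E|H)
     = 0.6674 × 0.2177 / 0.7477
     = 0.14529298 / 0.7477
     = 0.1943


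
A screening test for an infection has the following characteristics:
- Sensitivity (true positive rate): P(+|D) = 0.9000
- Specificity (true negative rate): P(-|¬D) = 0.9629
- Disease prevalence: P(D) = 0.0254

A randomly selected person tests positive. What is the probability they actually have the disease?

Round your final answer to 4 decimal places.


Let D = has disease, + = positive test

Given:
- P(D) = 0.0254 (prevalence)
- P(+|D) = 0.9000 (sensitivity)
- P(-|¬D) = 0.9629 (specificity)
- P(+|¬D) = 0.0371 (false positive rate = 1 - specificity)

Step 1: Find P(+)
P(+) = P(+|D)P(D) + P(+|¬D)P(¬D)
     = 0.9000 × 0.0254 + 0.0371 × 0.9746
     = 0.02286000 + 0.03615766
     = 0.05901766

Step 2: Apply Bayes' theorem for P(D|+)
P(D|+) = P(+|D)P(D) / P(+)
       = 0.02286000 / 0.05901766
       = 0.3873


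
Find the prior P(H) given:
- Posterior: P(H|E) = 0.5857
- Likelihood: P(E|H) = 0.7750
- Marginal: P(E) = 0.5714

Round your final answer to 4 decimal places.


From Bayes' theorem: P(H|E) = P(E|H) × P(H) / P(E)

Rearranging for P(H):
P(H) = P(H|E) × P(E) / P(E|H)
     = 0.5857 × 0.5714 / 0.7750
     = 0.33466898 / 0.7750
     = 0.4318


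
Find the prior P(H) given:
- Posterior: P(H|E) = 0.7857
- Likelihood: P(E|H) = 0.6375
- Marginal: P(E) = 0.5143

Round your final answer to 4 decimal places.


From Bayes' theorem: P(H|E) = P(E|H) × P(H) / P(E)

Rearranging for P(H):
P(H) = P(H|E) × P(E) / P(E|H)
     = 0.7857 × 0.5143 / 0.6375
     = 0.40408551 / 0.6375
     = 0.6339


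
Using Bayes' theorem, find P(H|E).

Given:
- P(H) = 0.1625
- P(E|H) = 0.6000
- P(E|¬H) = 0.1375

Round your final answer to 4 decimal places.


Bayes' theorem: P(H|E) = P(E|H) × P(H) / P(E)

Step 1: Calculate P(E) using law of total probability
P(E) = P(E|H)P(H) + P(E|¬H)P(¬H)
     = 0.6000 × 0.1625 + 0.1375 × 0.8375
     = 0.09750000 + 0.11515625
     = 0.21265625

Step 2: Apply Bayes' theorem
P(H|E) = P(E|H) × P(H) / P(E)
       = 0.09750000 / 0.21265625
       = 0.4585


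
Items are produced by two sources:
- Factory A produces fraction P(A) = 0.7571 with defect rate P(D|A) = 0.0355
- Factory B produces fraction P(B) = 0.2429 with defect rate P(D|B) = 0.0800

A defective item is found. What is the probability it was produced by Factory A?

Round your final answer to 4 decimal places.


Let A = from Factory A, D = defective

Given:
- P(A) = 0.7571, P(B) = 0.2429
- P(D|A) = 0.0355, P(D|B) = 0.0800

Step 1: Find P(D)
P(D) = P(D|A)P(A) + P(D|B)P(B)
     = 0.0355 × 0.7571 + 0.0800 × 0.2429
     = 0.02687705 + 0.01943200
     = 0.04630905

Step 2: Apply Bayes' theorem
P(A|D) = P(D|A)P(A) / P(D)
       = 0.02687705 / 0.04630905
       = 0.5804


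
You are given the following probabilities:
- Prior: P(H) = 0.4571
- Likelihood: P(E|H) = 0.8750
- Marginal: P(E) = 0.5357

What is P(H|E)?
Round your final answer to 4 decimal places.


Using Bayes' theorem:

P(H|E) = P(E|H) × P(H) / P(E)
       = 0.8750 × 0.4571 / 0.5357
       = 0.39996250 / 0.5357
       = 0.7466

The evidence strengthens our belief in H.
Prior: 0.4571 → Posterior: 0.7466


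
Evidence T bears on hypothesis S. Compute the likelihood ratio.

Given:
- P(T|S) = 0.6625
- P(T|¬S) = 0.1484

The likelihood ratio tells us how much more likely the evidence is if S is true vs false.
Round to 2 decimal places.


Likelihood Ratio (LR) = P(T|S) / P(T|¬S)

LR = 0.6625 / 0.1484
   = 4.46

The evidence is 4.46 times more likely if S is true than if S is false.
Since LR > 1, the evidence supports S over ¬S.


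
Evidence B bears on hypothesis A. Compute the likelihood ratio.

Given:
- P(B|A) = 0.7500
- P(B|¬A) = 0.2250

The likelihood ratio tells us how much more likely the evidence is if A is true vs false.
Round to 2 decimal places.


Likelihood Ratio (LR) = P(B|A) / P(B|¬A)

LR = 0.7500 / 0.2250
   = 3.33

The evidence is 3.33 times more likely if A is true than if A is false.
Because LR exceeds 1, B is evidence for A.


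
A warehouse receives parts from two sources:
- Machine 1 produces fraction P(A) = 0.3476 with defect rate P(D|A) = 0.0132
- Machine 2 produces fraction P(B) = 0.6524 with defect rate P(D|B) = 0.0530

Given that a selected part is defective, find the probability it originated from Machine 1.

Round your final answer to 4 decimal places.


Let A = from Machine 1, D = defective

Given:
- P(A) = 0.3476, P(B) = 0.6524
- P(D|A) = 0.0132, P(D|B) = 0.0530

Step 1: Find P(D)
P(D) = P(D|A)P(A) + P(D|B)P(B)
     = 0.0132 × 0.3476 + 0.0530 × 0.6524
     = 0.00458832 + 0.03457720
     = 0.03916552

Step 2: Apply Bayes' theorem
P(A|D) = P(D|A)P(A) / P(D)
       = 0.00458832 / 0.03916552
       = 0.1172


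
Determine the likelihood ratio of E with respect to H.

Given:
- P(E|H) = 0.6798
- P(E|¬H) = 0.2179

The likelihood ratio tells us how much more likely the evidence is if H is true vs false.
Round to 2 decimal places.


Likelihood Ratio (LR) = P(E|H) / P(E|¬H)

LR = 0.6798 / 0.2179
   = 3.12

The evidence is 3.12 times more likely if H is true than if H is false.
LR > 1, so observing E raises the odds in favor of H.


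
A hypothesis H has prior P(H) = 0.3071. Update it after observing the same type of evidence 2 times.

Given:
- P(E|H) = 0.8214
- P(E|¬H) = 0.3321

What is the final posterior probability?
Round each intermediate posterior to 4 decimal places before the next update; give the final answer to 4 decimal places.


Sequential Bayesian updating:

Initial prior: P(H) = 0.3071

Update 1:
  P(E) = 0.8214 × 0.3071 + 0.3321 × 0.6929 = 0.25225194 + 0.23011209 = 0.48236403
  P(H|E) = 0.25225194 / 0.48236403 = 0.5229

Update 2:
  P(E) = 0.8214 × 0.5229 + 0.3321 × 0.4771 = 0.42951006 + 0.15844491 = 0.58795497
  P(H|E) = 0.42951006 / 0.58795497 = 0.7305

Final posterior: 0.7305


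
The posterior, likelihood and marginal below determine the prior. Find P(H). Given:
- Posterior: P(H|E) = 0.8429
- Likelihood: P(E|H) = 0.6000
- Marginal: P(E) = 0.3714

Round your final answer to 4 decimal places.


From Bayes' theorem: P(H|E) = P(E|H) × P(H) / P(E)

Rearranging for P(H):
P(H) = P(H|E) × P(E) / P(E|H)
     = 0.8429 × 0.3714 / 0.6000
     = 0.31305306 / 0.6000
     = 0.5218


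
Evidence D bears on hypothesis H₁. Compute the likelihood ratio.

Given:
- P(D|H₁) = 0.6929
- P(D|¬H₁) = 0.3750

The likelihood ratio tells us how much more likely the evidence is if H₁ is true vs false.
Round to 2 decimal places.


Likelihood Ratio (LR) = P(D|H₁) / P(D|¬H₁)

LR = 0.6929 / 0.3750
   = 1.85

The evidence is 1.85 times more likely if H₁ is true than if H₁ is false.
Since LR > 1, the evidence supports H₁ over ¬H₁.


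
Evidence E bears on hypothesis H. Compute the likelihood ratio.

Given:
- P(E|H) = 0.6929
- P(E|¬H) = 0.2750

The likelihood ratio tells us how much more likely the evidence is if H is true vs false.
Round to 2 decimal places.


Likelihood Ratio (LR) = P(E|H) / P(E|¬H)

LR = 0.6929 / 0.2750
   = 2.52

The evidence is 2.52 times more likely if H is true than if H is false.
LR > 1, so observing E raises the odds in favor of H.


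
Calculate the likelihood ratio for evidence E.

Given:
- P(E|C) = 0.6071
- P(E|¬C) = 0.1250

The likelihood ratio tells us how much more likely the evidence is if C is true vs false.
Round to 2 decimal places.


Likelihood Ratio (LR) = P(E|C) / P(E|¬C)

LR = 0.6071 / 0.1250
   = 4.86

The evidence is 4.86 times more likely if C is true than if C is false.
Because LR exceeds 1, E is evidence for C.


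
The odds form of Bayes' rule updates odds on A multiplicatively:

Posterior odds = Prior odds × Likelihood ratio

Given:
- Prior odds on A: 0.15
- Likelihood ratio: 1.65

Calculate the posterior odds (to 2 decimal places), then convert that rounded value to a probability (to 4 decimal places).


Step 1: Calculate posterior odds
Posterior odds = Prior odds × LR
               = 0.15 × 1.65
               = 0.25

Step 2: Convert to probability
P(A|E) = Posterior odds / (1 + Posterior odds)
       = 0.25 / (1 + 0.25)
       = 0.25 / 1.25
       = 0.2000

The evidence increased P(A) from 0.1304 to 0.2000.


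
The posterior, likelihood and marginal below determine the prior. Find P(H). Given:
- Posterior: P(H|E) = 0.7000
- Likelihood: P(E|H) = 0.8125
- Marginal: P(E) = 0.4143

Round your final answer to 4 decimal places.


From Bayes' theorem: P(H|E) = P(E|H) × P(H) / P(E)

Rearranging for P(H):
P(H) = P(H|E) × P(E) / P(E|H)
     = 0.7000 × 0.4143 / 0.8125
     = 0.29001000 / 0.8125
     = 0.3569


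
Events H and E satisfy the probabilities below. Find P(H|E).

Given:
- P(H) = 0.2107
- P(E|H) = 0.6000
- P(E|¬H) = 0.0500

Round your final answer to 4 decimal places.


Bayes' theorem: P(H|E) = P(E|H) × P(H) / P(E)

Step 1: Calculate P(E) using law of total probability
P(E) = P(E|H)P(H) + P(E|¬H)P(¬H)
     = 0.6000 × 0.2107 + 0.0500 × 0.7893
     = 0.12642000 + 0.03946500
     = 0.16588500

Step 2: Apply Bayes' theorem
P(H|E) = P(E|H) × P(H) / P(E)
       = 0.12642000 / 0.16588500
       = 0.7621


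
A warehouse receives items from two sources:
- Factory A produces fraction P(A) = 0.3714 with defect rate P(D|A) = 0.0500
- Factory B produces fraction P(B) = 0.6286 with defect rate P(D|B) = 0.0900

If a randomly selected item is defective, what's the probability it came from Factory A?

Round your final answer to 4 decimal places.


Let A = from Factory A, D = defective

Given:
- P(A) = 0.3714, P(B) = 0.6286
- P(D|A) = 0.0500, P(D|B) = 0.0900

Step 1: Find P(D)
P(D) = P(D|A)P(A) + P(D|B)P(B)
     = 0.0500 × 0.3714 + 0.0900 × 0.6286
     = 0.01857000 + 0.05657400
     = 0.07514400

Step 2: Apply Bayes' theorem
P(A|D) = P(D|A)P(A) / P(D)
       = 0.01857000 / 0.07514400
       = 0.2471


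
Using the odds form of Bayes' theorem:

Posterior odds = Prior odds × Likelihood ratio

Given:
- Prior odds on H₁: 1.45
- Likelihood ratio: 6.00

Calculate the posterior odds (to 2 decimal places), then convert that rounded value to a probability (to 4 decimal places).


Step 1: Calculate posterior odds
Posterior odds = Prior odds × LR
               = 1.45 × 6.00
               = 8.70

Step 2: Convert to probability
P(H₁|E) = Posterior odds / (1 + Posterior odds)
       = 8.70 / (1 + 8.70)
       = 8.70 / 9.70
       = 0.8969

The evidence increased P(H₁) from 0.5918 to 0.8969.


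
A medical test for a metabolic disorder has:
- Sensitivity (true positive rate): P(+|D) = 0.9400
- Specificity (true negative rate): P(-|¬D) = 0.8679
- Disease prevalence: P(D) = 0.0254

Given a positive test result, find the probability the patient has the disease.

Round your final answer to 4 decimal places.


Let D = has disease, + = positive test

Given:
- P(D) = 0.0254 (prevalence)
- P(+|D) = 0.9400 (sensitivity)
- P(-|¬D) = 0.8679 (specificity)
- P(+|¬D) = 0.1321 (false positive rate = 1 - specificity)

Step 1: Find P(+)
P(+) = P(+|D)P(D) + P(+|¬D)P(¬D)
     = 0.9400 × 0.0254 + 0.1321 × 0.9746
     = 0.02387600 + 0.12874466
     = 0.15262066

Step 2: Apply Bayes' theorem for P(D|+)
P(D|+) = P(+|D)P(D) / P(+)
       = 0.02387600 / 0.15262066
       = 0.1564


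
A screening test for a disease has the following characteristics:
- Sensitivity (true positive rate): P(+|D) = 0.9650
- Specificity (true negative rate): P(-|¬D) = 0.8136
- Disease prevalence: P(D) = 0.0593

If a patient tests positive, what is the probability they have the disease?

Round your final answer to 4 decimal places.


Let D = has disease, + = positive test

Given:
- P(D) = 0.0593 (prevalence)
- P(+|D) = 0.9650 (sensitivity)
- P(-|¬D) = 0.8136 (specificity)
- P(+|¬D) = 0.1864 (false positive rate = 1 - specificity)

Step 1: Find P(+)
P(+) = P(+|D)P(D) + P(+|¬D)P(¬D)
     = 0.9650 × 0.0593 + 0.1864 × 0.9407
     = 0.05722450 + 0.17534648
     = 0.23257098

Step 2: Apply Bayes' theorem for P(D|+)
P(D|+) = P(+|D)P(D) / P(+)
       = 0.05722450 / 0.23257098
       = 0.2461


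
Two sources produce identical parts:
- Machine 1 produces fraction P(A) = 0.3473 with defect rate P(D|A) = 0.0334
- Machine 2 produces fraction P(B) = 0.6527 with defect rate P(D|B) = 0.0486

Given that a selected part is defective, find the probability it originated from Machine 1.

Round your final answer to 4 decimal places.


Let A = from Machine 1, D = defective

Given:
- P(A) = 0.3473, P(B) = 0.6527
- P(D|A) = 0.0334, P(D|B) = 0.0486

Step 1: Find P(D)
P(D) = P(D|A)P(A) + P(D|B)P(B)
     = 0.0334 × 0.3473 + 0.0486 × 0.6527
     = 0.01159982 + 0.03172122
     = 0.04332104

Step 2: Apply Bayes' theorem
P(A|D) = P(D|A)P(A) / P(D)
       = 0.01159982 / 0.04332104
       = 0.2678


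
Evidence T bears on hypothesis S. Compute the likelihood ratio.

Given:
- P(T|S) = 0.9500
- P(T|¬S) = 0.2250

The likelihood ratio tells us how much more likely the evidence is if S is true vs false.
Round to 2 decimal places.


Likelihood Ratio (LR) = P(T|S) / P(T|¬S)

LR = 0.9500 / 0.2250
   = 4.22

The evidence is 4.22 times more likely if S is true than if S is false.
Because LR exceeds 1, T is evidence for S.


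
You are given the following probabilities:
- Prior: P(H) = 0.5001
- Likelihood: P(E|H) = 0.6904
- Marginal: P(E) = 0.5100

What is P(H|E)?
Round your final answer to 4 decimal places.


Using Bayes' theorem:

P(H|E) = P(E|H) × P(H) / P(E)
       = 0.6904 × 0.5001 / 0.5100
       = 0.34526904 / 0.5100
       = 0.6770

The evidence strengthens our belief in H.
Prior: 0.5001 → Posterior: 0.6770


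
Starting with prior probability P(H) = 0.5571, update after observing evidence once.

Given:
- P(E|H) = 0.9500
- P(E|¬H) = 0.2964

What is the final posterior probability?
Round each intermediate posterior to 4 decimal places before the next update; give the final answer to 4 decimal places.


Sequential Bayesian updating:

Initial prior: P(H) = 0.5571

Update 1:
  P(E) = 0.9500 × 0.5571 + 0.2964 × 0.4429 = 0.52924500 + 0.13127556 = 0.66052056
  P(H|E) = 0.52924500 / 0.66052056 = 0.8013

Final posterior: 0.8013


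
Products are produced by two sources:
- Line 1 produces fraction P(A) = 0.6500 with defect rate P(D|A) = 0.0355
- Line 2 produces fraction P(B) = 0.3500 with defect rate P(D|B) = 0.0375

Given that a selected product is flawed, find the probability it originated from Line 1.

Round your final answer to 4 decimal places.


Let A = from Line 1, D = flawed

Given:
- P(A) = 0.6500, P(B) = 0.3500
- P(D|A) = 0.0355, P(D|B) = 0.0375

Step 1: Find P(D)
P(D) = P(D|A)P(A) + P(D|B)P(B)
     = 0.0355 × 0.6500 + 0.0375 × 0.3500
     = 0.02307500 + 0.01312500
     = 0.03620000

Step 2: Apply Bayes' theorem
P(A|D) = P(D|A)P(A) / P(D)
       = 0.02307500 / 0.03620000
       = 0.6374


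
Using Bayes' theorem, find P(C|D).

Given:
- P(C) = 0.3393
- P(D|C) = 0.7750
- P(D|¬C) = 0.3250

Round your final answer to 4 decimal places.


Bayes' theorem: P(C|D) = P(D|C) × P(C) / P(D)

Step 1: Calculate P(D) using law of total probability
P(D) = P(D|C)P(C) + P(D|¬C)P(¬C)
     = 0.7750 × 0.3393 + 0.3250 × 0.6607
     = 0.26295750 + 0.21472750
     = 0.47768500

Step 2: Apply Bayes' theorem
P(C|D) = P(D|C) × P(C) / P(D)
       = 0.26295750 / 0.47768500
       = 0.5505


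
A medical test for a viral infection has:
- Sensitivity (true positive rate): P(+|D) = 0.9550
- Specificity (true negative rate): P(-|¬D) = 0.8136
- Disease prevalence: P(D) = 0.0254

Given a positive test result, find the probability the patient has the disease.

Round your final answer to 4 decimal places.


Let D = has disease, + = positive test

Given:
- P(D) = 0.0254 (prevalence)
- P(+|D) = 0.9550 (sensitivity)
- P(-|¬D) = 0.8136 (specificity)
- P(+|¬D) = 0.1864 (false positive rate = 1 - specificity)

Step 1: Find P(+)
P(+) = P(+|D)P(D) + P(+|¬D)P(¬D)
     = 0.9550 × 0.0254 + 0.1864 × 0.9746
     = 0.02425700 + 0.18166544
     = 0.20592244

Step 2: Apply Bayes' theorem for P(D|+)
P(D|+) = P(+|D)P(D) / P(+)
       = 0.02425700 / 0.20592244
       = 0.1178


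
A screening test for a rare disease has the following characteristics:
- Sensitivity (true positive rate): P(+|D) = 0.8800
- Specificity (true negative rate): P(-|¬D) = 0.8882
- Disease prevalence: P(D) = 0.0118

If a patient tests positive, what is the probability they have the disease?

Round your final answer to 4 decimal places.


Let D = has disease, + = positive test

Given:
- P(D) = 0.0118 (prevalence)
- P(+|D) = 0.8800 (sensitivity)
- P(-|¬D) = 0.8882 (specificity)
- P(+|¬D) = 0.1118 (false positive rate = 1 - specificity)

Step 1: Find P(+)
P(+) = P(+|D)P(D) + P(+|¬D)P(¬D)
     = 0.8800 × 0.0118 + 0.1118 × 0.9882
     = 0.01038400 + 0.11048076
     = 0.12086476

Step 2: Apply Bayes' theorem for P(D|+)
P(D|+) = P(+|D)P(D) / P(+)
       = 0.01038400 / 0.12086476
       = 0.0859


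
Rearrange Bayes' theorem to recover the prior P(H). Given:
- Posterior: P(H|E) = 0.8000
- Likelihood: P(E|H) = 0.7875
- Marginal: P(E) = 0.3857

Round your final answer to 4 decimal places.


From Bayes' theorem: P(H|E) = P(E|H) × P(H) / P(E)

Rearranging for P(H):
P(H) = P(H|E) × P(E) / P(E|H)
     = 0.8000 × 0.3857 / 0.7875
     = 0.30856000 / 0.7875
     = 0.3918


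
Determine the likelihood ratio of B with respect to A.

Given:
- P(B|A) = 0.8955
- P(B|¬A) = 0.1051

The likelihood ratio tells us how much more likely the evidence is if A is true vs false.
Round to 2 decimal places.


Likelihood Ratio (LR) = P(B|A) / P(B|¬A)

LR = 0.8955 / 0.1051
   = 8.52

The evidence is 8.52 times more likely if A is true than if A is false.
Since LR > 1, the evidence supports A over ¬A.


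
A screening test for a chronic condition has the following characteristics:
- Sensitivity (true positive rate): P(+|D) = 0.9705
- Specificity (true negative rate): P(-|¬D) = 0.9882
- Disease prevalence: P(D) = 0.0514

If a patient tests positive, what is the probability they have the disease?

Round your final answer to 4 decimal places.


Let D = has disease, + = positive test

Given:
- P(D) = 0.0514 (prevalence)
- P(+|D) = 0.9705 (sensitivity)
- P(-|¬D) = 0.9882 (specificity)
- P(+|¬D) = 0.0118 (false positive rate = 1 - specificity)

Step 1: Find P(+)
P(+) = P(+|D)P(D) + P(+|¬D)P(¬D)
     = 0.9705 × 0.0514 + 0.0118 × 0.9486
     = 0.04988370 + 0.01119348
     = 0.06107718

Step 2: Apply Bayes' theorem for P(D|+)
P(D|+) = P(+|D)P(D) / P(+)
       = 0.04988370 / 0.06107718
       = 0.8167


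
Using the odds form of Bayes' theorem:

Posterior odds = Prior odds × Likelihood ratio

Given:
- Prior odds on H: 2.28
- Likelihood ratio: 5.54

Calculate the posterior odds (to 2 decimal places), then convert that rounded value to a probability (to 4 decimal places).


Step 1: Calculate posterior odds
Posterior odds = Prior odds × LR
               = 2.28 × 5.54
               = 12.63

Step 2: Convert to probability
P(H|E) = Posterior odds / (1 + Posterior odds)
       = 12.63 / (1 + 12.63)
       = 12.63 / 13.63
       = 0.9266

The evidence increased P(H) from 0.6951 to 0.9266.


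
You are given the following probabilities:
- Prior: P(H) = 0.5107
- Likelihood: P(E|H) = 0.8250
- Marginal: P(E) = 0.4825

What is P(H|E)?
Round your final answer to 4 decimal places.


Using Bayes' theorem:

P(H|E) = P(E|H) × P(H) / P(E)
       = 0.8250 × 0.5107 / 0.4825
       = 0.42132750 / 0.4825
       = 0.8732

The evidence strengthens our belief in H.
Prior: 0.5107 → Posterior: 0.8732


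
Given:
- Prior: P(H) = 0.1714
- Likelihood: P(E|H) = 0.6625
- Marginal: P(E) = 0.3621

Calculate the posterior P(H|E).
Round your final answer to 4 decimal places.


Using Bayes' theorem:

P(H|E) = P(E|H) × P(H) / P(E)
       = 0.6625 × 0.1714 / 0.3621
       = 0.11355250 / 0.3621
       = 0.3136

The evidence strengthens our belief in H.
Prior: 0.1714 → Posterior: 0.3136


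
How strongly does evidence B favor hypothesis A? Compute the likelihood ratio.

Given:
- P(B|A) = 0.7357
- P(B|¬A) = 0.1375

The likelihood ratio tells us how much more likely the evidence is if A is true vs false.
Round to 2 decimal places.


Likelihood Ratio (LR) = P(B|A) / P(B|¬A)

LR = 0.7357 / 0.1375
   = 5.35

The evidence is 5.35 times more likely if A is true than if A is false.
Since LR > 1, the evidence supports A over ¬A.


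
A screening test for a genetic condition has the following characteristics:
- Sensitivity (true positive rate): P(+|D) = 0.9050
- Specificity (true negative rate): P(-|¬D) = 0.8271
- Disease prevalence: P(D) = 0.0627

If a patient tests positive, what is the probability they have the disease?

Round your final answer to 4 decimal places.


Let D = has disease, + = positive test

Given:
- P(D) = 0.0627 (prevalence)
- P(+|D) = 0.9050 (sensitivity)
- P(-|¬D) = 0.8271 (specificity)
- P(+|¬D) = 0.1729 (false positive rate = 1 - specificity)

Step 1: Find P(+)
P(+) = P(+|D)P(D) + P(+|¬D)P(¬D)
     = 0.9050 × 0.0627 + 0.1729 × 0.9373
     = 0.05674350 + 0.16205917
     = 0.21880267

Step 2: Apply Bayes' theorem for P(D|+)
P(D|+) = P(+|D)P(D) / P(+)
       = 0.05674350 / 0.21880267
       = 0.2593


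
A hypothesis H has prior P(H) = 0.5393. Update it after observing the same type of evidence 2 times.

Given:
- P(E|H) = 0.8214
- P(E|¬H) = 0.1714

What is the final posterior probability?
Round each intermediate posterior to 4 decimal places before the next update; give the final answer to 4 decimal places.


Sequential Bayesian updating:

Initial prior: P(H) = 0.5393

Update 1:
  P(E) = 0.8214 × 0.5393 + 0.1714 × 0.4607 = 0.44298102 + 0.07896398 = 0.52194500
  P(H|E) = 0.44298102 / 0.52194500 = 0.8487

Update 2:
  P(E) = 0.8214 × 0.8487 + 0.1714 × 0.1513 = 0.69712218 + 0.02593282 = 0.72305500
  P(H|E) = 0.69712218 / 0.72305500 = 0.9641

Final posterior: 0.9641


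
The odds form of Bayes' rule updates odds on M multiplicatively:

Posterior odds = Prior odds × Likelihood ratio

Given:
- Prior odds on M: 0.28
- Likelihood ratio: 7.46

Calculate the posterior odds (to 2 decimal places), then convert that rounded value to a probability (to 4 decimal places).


Step 1: Calculate posterior odds
Posterior odds = Prior odds × LR
               = 0.28 × 7.46
               = 2.09

Step 2: Convert to probability
P(M|E) = Posterior odds / (1 + Posterior odds)
       = 2.09 / (1 + 2.09)
       = 2.09 / 3.09
       = 0.6764

The evidence increased P(M) from 0.2188 to 0.6764.


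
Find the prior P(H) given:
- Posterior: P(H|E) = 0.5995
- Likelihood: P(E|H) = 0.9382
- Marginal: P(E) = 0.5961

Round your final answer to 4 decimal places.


From Bayes' theorem: P(H|E) = P(E|H) × P(H) / P(E)

Rearranging for P(H):
P(H) = P(H|E) × P(E) / P(E|H)
     = 0.5995 × 0.5961 / 0.9382
     = 0.35736195 / 0.9382
     = 0.3809


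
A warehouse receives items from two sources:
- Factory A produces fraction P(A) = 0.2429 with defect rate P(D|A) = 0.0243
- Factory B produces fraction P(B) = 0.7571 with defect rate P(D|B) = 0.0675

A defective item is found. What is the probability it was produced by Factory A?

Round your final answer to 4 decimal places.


Let A = from Factory A, D = defective

Given:
- P(A) = 0.2429, P(B) = 0.7571
- P(D|A) = 0.0243, P(D|B) = 0.0675

Step 1: Find P(D)
P(D) = P(D|A)P(A) + P(D|B)P(B)
     = 0.0243 × 0.2429 + 0.0675 × 0.7571
     = 0.00590247 + 0.05110425
     = 0.05700672

Step 2: Apply Bayes' theorem
P(A|D) = P(D|A)P(A) / P(D)
       = 0.00590247 / 0.05700672
       = 0.1035


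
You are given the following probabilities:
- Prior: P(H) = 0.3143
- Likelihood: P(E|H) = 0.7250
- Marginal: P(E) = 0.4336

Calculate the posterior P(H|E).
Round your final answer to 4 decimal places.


Using Bayes' theorem:

P(H|E) = P(E|H) × P(H) / P(E)
       = 0.7250 × 0.3143 / 0.4336
       = 0.22786750 / 0.4336
       = 0.5255

The evidence strengthens our belief in H.
Prior: 0.3143 → Posterior: 0.5255


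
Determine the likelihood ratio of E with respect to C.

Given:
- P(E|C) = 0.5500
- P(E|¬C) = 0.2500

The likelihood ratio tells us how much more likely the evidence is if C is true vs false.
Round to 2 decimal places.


Likelihood Ratio (LR) = P(E|C) / P(E|¬C)

LR = 0.5500 / 0.2500
   = 2.20

The evidence is 2.20 times more likely if C is true than if C is false.
LR > 1, so observing E raises the odds in favor of C.


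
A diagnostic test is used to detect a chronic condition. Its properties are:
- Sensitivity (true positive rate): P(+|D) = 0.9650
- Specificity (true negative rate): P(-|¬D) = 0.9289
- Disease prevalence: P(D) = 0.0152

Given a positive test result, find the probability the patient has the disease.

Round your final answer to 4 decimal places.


Let D = has disease, + = positive test

Given:
- P(D) = 0.0152 (prevalence)
- P(+|D) = 0.9650 (sensitivity)
- P(-|¬D) = 0.9289 (specificity)
- P(+|¬D) = 0.0711 (false positive rate = 1 - specificity)

Step 1: Find P(+)
P(+) = P(+|D)P(D) + P(+|¬D)P(¬D)
     = 0.9650 × 0.0152 + 0.0711 × 0.9848
     = 0.01466800 + 0.07001928
     = 0.08468728

Step 2: Apply Bayes' theorem for P(D|+)
P(D|+) = P(+|D)P(D) / P(+)
       = 0.01466800 / 0.08468728
       = 0.1732


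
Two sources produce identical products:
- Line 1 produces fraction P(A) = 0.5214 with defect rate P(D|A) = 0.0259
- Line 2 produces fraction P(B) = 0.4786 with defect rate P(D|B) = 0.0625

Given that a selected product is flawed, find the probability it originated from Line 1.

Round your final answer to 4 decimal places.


Let A = from Line 1, D = flawed

Given:
- P(A) = 0.5214, P(B) = 0.4786
- P(D|A) = 0.0259, P(D|B) = 0.0625

Step 1: Find P(D)
P(D) = P(D|A)P(A) + P(D|B)P(B)
     = 0.0259 × 0.5214 + 0.0625 × 0.4786
     = 0.01350426 + 0.02991250
     = 0.04341676

Step 2: Apply Bayes' theorem
P(A|D) = P(D|A)P(A) / P(D)
       = 0.01350426 / 0.04341676
       = 0.3110


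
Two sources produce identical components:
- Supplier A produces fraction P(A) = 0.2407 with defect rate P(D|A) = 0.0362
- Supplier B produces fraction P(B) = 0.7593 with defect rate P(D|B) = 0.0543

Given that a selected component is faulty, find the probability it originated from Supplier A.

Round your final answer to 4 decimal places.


Let A = from Supplier A, D = faulty

Given:
- P(A) = 0.2407, P(B) = 0.7593
- P(D|A) = 0.0362, P(D|B) = 0.0543

Step 1: Find P(D)
P(D) = P(D|A)P(A) + P(D|B)P(B)
     = 0.0362 × 0.2407 + 0.0543 × 0.7593
     = 0.00871334 + 0.04122999
     = 0.04994333

Step 2: Apply Bayes' theorem
P(A|D) = P(D|A)P(A) / P(D)
       = 0.00871334 / 0.04994333
       = 0.1745


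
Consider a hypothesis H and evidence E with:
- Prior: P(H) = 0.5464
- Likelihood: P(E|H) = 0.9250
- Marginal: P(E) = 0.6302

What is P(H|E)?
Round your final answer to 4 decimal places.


Using Bayes' theorem:

P(H|E) = P(E|H) × P(H) / P(E)
       = 0.9250 × 0.5464 / 0.6302
       = 0.50542000 / 0.6302
       = 0.8020

The evidence strengthens our belief in H.
Prior: 0.5464 → Posterior: 0.8020


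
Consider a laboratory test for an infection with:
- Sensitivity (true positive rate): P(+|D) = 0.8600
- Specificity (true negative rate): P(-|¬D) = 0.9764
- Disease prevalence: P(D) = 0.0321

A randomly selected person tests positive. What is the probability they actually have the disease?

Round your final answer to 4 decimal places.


Let D = has disease, + = positive test

Given:
- P(D) = 0.0321 (prevalence)
- P(+|D) = 0.8600 (sensitivity)
- P(-|¬D) = 0.9764 (specificity)
- P(+|¬D) = 0.0236 (false positive rate = 1 - specificity)

Step 1: Find P(+)
P(+) = P(+|D)P(D) + P(+|¬D)P(¬D)
     = 0.8600 × 0.0321 + 0.0236 × 0.9679
     = 0.02760600 + 0.02284244
     = 0.05044844

Step 2: Apply Bayes' theorem for P(D|+)
P(D|+) = P(+|D)P(D) / P(+)
       = 0.02760600 / 0.05044844
       = 0.5472


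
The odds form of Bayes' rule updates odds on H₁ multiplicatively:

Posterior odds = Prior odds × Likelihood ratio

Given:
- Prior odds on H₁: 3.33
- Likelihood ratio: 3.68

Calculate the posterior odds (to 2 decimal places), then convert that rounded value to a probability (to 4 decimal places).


Step 1: Calculate posterior odds
Posterior odds = Prior odds × LR
               = 3.33 × 3.68
               = 12.25

Step 2: Convert to probability
P(H₁|E) = Posterior odds / (1 + Posterior odds)
       = 12.25 / (1 + 12.25)
       = 12.25 / 13.25
       = 0.9245

The evidence increased P(H₁) from 0.7691 to 0.9245.


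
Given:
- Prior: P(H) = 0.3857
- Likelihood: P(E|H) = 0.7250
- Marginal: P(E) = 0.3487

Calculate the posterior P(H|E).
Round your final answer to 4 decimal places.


Using Bayes' theorem:

P(H|E) = P(E|H) × P(H) / P(E)
       = 0.7250 × 0.3857 / 0.3487
       = 0.27963250 / 0.3487
       = 0.8019

The evidence strengthens our belief in H.
Prior: 0.3857 → Posterior: 0.8019


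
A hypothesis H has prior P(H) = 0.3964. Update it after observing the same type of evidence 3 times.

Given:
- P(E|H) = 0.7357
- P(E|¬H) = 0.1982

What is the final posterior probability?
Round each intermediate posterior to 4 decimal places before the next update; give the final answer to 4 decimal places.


Sequential Bayesian updating:

Initial prior: P(H) = 0.3964

Update 1:
  P(E) = 0.7357 × 0.3964 + 0.1982 × 0.6036 = 0.29163148 + 0.11963352 = 0.41126500
  P(H|E) = 0.29163148 / 0.41126500 = 0.7091

Update 2:
  P(E) = 0.7357 × 0.7091 + 0.1982 × 0.2909 = 0.52168487 + 0.05765638 = 0.57934125
  P(H|E) = 0.52168487 / 0.57934125 = 0.9005

Update 3:
  P(E) = 0.7357 × 0.9005 + 0.1982 × 0.0995 = 0.66249785 + 0.01972090 = 0.68221875
  P(H|E) = 0.66249785 / 0.68221875 = 0.9711

Final posterior: 0.9711


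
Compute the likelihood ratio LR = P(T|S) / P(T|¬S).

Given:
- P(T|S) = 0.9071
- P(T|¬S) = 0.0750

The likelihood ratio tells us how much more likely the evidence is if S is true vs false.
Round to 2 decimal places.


Likelihood Ratio (LR) = P(T|S) / P(T|¬S)

LR = 0.9071 / 0.0750
   = 12.09

The evidence is 12.09 times more likely if S is true than if S is false.
Because LR exceeds 1, T is evidence for S.


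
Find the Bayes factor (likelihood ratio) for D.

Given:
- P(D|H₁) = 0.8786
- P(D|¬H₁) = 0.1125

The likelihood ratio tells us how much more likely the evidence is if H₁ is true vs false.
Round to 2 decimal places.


Likelihood Ratio (LR) = P(D|H₁) / P(D|¬H₁)

LR = 0.8786 / 0.1125
   = 7.81

The evidence is 7.81 times more likely if H₁ is true than if H₁ is false.
LR > 1, so observing D raises the odds in favor of H₁.


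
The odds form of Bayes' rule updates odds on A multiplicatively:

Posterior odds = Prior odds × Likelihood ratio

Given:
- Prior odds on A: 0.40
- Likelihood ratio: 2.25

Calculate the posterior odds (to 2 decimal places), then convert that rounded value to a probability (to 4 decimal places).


Step 1: Calculate posterior odds
Posterior odds = Prior odds × LR
               = 0.40 × 2.25
               = 0.90

Step 2: Convert to probability
P(A|E) = Posterior odds / (1 + Posterior odds)
       = 0.90 / (1 + 0.90)
       = 0.90 / 1.90
       = 0.4737

The evidence increased P(A) from 0.2857 to 0.4737.


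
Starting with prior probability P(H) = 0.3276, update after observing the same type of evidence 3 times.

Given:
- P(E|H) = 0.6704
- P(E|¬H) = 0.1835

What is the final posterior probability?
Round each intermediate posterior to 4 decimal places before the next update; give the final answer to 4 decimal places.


Sequential Bayesian updating:

Initial prior: P(H) = 0.3276

Update 1:
  P(E) = 0.6704 × 0.3276 + 0.1835 × 0.6724 = 0.21962304 + 0.12338540 = 0.34300844
  P(H|E) = 0.21962304 / 0.34300844 = 0.6403

Update 2:
  P(E) = 0.6704 × 0.6403 + 0.1835 × 0.3597 = 0.42925712 + 0.06600495 = 0.49526207
  P(H|E) = 0.42925712 / 0.49526207 = 0.8667

Update 3:
  P(E) = 0.6704 × 0.8667 + 0.1835 × 0.1333 = 0.58103568 + 0.02446055 = 0.60549623
  P(H|E) = 0.58103568 / 0.60549623 = 0.9596

Final posterior: 0.9596


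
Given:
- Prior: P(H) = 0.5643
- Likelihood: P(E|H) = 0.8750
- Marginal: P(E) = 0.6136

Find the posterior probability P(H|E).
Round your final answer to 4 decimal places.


Using Bayes' theorem:

P(H|E) = P(E|H) × P(H) / P(E)
       = 0.8750 × 0.5643 / 0.6136
       = 0.49376250 / 0.6136
       = 0.8047

The evidence strengthens our belief in H.
Prior: 0.5643 → Posterior: 0.8047


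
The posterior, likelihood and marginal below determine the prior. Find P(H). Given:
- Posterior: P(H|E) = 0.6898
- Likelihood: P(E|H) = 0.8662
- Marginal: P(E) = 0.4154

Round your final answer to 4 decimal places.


From Bayes' theorem: P(H|E) = P(E|H) × P(H) / P(E)

Rearranging for P(H):
P(H) = P(H|E) × P(E) / P(E|H)
     = 0.6898 × 0.4154 / 0.8662
     = 0.28654292 / 0.8662
     = 0.3308


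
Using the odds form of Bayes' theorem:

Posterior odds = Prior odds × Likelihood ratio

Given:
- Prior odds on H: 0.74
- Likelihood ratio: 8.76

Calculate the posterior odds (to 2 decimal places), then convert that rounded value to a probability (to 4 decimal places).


Step 1: Calculate posterior odds
Posterior odds = Prior odds × LR
               = 0.74 × 8.76
               = 6.48

Step 2: Convert to probability
P(H|E) = Posterior odds / (1 + Posterior odds)
       = 6.48 / (1 + 6.48)
       = 6.48 / 7.48
       = 0.8663

The evidence increased P(H) from 0.4253 to 0.8663.


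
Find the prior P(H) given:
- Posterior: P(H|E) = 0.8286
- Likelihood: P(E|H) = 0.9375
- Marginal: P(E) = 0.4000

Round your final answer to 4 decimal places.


From Bayes' theorem: P(H|E) = P(E|H) × P(H) / P(E)

Rearranging for P(H):
P(H) = P(H|E) × P(E) / P(E|H)
     = 0.8286 × 0.4000 / 0.9375
     = 0.33144000 / 0.9375
     = 0.3535


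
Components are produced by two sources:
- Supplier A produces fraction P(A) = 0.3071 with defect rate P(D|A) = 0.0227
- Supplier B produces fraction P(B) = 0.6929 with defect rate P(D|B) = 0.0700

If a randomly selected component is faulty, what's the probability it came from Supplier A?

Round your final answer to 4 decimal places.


Let A = from Supplier A, D = faulty

Given:
- P(A) = 0.3071, P(B) = 0.6929
- P(D|A) = 0.0227, P(D|B) = 0.0700

Step 1: Find P(D)
P(D) = P(D|A)P(A) + P(D|B)P(B)
     = 0.0227 × 0.3071 + 0.0700 × 0.6929
     = 0.00697117 + 0.04850300
     = 0.05547417

Step 2: Apply Bayes' theorem
P(A|D) = P(D|A)P(A) / P(D)
       = 0.00697117 / 0.05547417
       = 0.1257
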